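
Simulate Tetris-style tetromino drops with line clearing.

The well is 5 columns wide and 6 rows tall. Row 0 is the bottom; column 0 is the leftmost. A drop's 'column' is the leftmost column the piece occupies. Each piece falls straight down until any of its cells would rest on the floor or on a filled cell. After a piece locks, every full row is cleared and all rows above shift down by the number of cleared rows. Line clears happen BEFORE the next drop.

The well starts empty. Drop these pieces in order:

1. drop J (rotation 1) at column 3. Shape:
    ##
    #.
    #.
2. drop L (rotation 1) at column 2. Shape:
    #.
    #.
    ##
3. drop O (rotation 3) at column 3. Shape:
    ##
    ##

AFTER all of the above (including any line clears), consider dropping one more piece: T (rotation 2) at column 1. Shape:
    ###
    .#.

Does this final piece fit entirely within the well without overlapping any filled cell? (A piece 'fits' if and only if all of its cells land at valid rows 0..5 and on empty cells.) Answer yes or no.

Drop 1: J rot1 at col 3 lands with bottom-row=0; cleared 0 line(s) (total 0); column heights now [0 0 0 3 3], max=3
Drop 2: L rot1 at col 2 lands with bottom-row=3; cleared 0 line(s) (total 0); column heights now [0 0 6 4 3], max=6
Drop 3: O rot3 at col 3 lands with bottom-row=4; cleared 0 line(s) (total 0); column heights now [0 0 6 6 6], max=6
Test piece T rot2 at col 1 (width 3): heights before test = [0 0 6 6 6]; fits = False

Answer: no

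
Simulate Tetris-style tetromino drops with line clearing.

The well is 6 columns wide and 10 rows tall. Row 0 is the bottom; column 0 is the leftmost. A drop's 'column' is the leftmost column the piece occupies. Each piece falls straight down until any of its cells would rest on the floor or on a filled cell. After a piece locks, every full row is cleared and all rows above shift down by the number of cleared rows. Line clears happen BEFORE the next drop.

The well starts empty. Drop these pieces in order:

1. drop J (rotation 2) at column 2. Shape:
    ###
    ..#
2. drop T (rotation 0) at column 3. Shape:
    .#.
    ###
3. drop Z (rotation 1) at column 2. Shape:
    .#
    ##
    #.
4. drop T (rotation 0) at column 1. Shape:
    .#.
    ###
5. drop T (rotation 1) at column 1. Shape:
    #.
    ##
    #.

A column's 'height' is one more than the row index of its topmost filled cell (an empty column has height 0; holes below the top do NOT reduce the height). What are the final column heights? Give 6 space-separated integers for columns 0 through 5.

Answer: 0 9 8 6 4 3

Derivation:
Drop 1: J rot2 at col 2 lands with bottom-row=0; cleared 0 line(s) (total 0); column heights now [0 0 2 2 2 0], max=2
Drop 2: T rot0 at col 3 lands with bottom-row=2; cleared 0 line(s) (total 0); column heights now [0 0 2 3 4 3], max=4
Drop 3: Z rot1 at col 2 lands with bottom-row=2; cleared 0 line(s) (total 0); column heights now [0 0 4 5 4 3], max=5
Drop 4: T rot0 at col 1 lands with bottom-row=5; cleared 0 line(s) (total 0); column heights now [0 6 7 6 4 3], max=7
Drop 5: T rot1 at col 1 lands with bottom-row=6; cleared 0 line(s) (total 0); column heights now [0 9 8 6 4 3], max=9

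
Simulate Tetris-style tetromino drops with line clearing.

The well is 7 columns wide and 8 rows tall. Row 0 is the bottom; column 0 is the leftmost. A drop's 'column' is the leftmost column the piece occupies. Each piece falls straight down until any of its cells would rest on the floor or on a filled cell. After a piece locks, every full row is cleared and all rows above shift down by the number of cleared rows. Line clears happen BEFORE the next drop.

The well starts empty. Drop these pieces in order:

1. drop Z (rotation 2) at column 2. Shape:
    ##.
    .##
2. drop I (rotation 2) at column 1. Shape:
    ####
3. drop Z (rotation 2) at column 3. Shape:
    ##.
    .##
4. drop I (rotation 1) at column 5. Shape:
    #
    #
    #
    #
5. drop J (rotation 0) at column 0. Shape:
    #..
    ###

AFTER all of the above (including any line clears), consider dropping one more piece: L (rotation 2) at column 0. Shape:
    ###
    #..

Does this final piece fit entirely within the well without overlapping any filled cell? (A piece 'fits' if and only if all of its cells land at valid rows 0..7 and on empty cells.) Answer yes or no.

Answer: yes

Derivation:
Drop 1: Z rot2 at col 2 lands with bottom-row=0; cleared 0 line(s) (total 0); column heights now [0 0 2 2 1 0 0], max=2
Drop 2: I rot2 at col 1 lands with bottom-row=2; cleared 0 line(s) (total 0); column heights now [0 3 3 3 3 0 0], max=3
Drop 3: Z rot2 at col 3 lands with bottom-row=3; cleared 0 line(s) (total 0); column heights now [0 3 3 5 5 4 0], max=5
Drop 4: I rot1 at col 5 lands with bottom-row=4; cleared 0 line(s) (total 0); column heights now [0 3 3 5 5 8 0], max=8
Drop 5: J rot0 at col 0 lands with bottom-row=3; cleared 0 line(s) (total 0); column heights now [5 4 4 5 5 8 0], max=8
Test piece L rot2 at col 0 (width 3): heights before test = [5 4 4 5 5 8 0]; fits = True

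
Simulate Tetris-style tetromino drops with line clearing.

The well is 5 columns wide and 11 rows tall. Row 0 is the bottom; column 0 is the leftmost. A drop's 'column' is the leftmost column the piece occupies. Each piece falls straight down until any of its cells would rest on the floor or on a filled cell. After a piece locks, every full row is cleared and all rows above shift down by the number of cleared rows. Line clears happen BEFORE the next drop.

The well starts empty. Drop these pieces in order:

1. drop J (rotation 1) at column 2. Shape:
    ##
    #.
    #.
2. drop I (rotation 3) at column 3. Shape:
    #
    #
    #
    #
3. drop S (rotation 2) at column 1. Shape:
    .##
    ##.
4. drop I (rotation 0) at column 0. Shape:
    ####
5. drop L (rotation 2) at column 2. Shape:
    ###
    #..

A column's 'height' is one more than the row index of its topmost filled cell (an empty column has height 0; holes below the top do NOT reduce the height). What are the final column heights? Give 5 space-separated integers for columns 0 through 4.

Answer: 9 9 11 11 11

Derivation:
Drop 1: J rot1 at col 2 lands with bottom-row=0; cleared 0 line(s) (total 0); column heights now [0 0 3 3 0], max=3
Drop 2: I rot3 at col 3 lands with bottom-row=3; cleared 0 line(s) (total 0); column heights now [0 0 3 7 0], max=7
Drop 3: S rot2 at col 1 lands with bottom-row=6; cleared 0 line(s) (total 0); column heights now [0 7 8 8 0], max=8
Drop 4: I rot0 at col 0 lands with bottom-row=8; cleared 0 line(s) (total 0); column heights now [9 9 9 9 0], max=9
Drop 5: L rot2 at col 2 lands with bottom-row=9; cleared 0 line(s) (total 0); column heights now [9 9 11 11 11], max=11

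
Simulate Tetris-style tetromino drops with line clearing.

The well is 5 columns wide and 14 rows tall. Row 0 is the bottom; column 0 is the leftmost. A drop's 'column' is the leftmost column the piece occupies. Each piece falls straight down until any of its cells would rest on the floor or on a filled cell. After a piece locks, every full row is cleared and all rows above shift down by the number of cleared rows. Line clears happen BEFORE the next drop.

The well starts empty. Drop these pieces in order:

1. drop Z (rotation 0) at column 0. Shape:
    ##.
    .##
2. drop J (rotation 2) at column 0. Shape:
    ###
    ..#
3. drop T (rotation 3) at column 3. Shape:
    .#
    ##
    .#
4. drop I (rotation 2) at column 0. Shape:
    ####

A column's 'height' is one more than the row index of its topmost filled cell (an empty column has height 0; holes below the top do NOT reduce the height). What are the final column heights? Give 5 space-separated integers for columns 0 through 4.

Drop 1: Z rot0 at col 0 lands with bottom-row=0; cleared 0 line(s) (total 0); column heights now [2 2 1 0 0], max=2
Drop 2: J rot2 at col 0 lands with bottom-row=1; cleared 0 line(s) (total 0); column heights now [3 3 3 0 0], max=3
Drop 3: T rot3 at col 3 lands with bottom-row=0; cleared 1 line(s) (total 1); column heights now [2 2 2 0 2], max=2
Drop 4: I rot2 at col 0 lands with bottom-row=2; cleared 0 line(s) (total 1); column heights now [3 3 3 3 2], max=3

Answer: 3 3 3 3 2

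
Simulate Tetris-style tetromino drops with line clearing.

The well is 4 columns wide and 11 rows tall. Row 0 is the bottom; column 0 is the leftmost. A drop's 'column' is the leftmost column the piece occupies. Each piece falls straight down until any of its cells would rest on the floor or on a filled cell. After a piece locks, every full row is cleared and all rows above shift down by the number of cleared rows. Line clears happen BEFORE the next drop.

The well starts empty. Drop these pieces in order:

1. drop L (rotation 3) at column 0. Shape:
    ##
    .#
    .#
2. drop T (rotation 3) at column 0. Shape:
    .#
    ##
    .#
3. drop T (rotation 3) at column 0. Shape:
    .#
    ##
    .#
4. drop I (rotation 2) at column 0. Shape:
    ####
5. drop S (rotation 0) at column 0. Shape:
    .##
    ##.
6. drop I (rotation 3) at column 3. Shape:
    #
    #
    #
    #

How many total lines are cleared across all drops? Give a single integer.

Answer: 1

Derivation:
Drop 1: L rot3 at col 0 lands with bottom-row=0; cleared 0 line(s) (total 0); column heights now [3 3 0 0], max=3
Drop 2: T rot3 at col 0 lands with bottom-row=3; cleared 0 line(s) (total 0); column heights now [5 6 0 0], max=6
Drop 3: T rot3 at col 0 lands with bottom-row=6; cleared 0 line(s) (total 0); column heights now [8 9 0 0], max=9
Drop 4: I rot2 at col 0 lands with bottom-row=9; cleared 1 line(s) (total 1); column heights now [8 9 0 0], max=9
Drop 5: S rot0 at col 0 lands with bottom-row=9; cleared 0 line(s) (total 1); column heights now [10 11 11 0], max=11
Drop 6: I rot3 at col 3 lands with bottom-row=0; cleared 0 line(s) (total 1); column heights now [10 11 11 4], max=11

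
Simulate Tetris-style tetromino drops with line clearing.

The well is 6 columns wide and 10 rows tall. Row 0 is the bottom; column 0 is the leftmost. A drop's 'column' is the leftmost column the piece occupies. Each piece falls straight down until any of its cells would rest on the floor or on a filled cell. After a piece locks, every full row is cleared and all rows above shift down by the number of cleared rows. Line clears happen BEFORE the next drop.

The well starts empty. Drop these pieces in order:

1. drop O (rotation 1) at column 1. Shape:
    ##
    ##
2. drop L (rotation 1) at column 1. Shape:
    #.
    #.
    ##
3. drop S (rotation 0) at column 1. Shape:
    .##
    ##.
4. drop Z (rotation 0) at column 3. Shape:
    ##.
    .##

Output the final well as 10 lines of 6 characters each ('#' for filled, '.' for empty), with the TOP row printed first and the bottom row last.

Answer: ......
......
...##.
..####
.##...
.#....
.#....
.##...
.##...
.##...

Derivation:
Drop 1: O rot1 at col 1 lands with bottom-row=0; cleared 0 line(s) (total 0); column heights now [0 2 2 0 0 0], max=2
Drop 2: L rot1 at col 1 lands with bottom-row=2; cleared 0 line(s) (total 0); column heights now [0 5 3 0 0 0], max=5
Drop 3: S rot0 at col 1 lands with bottom-row=5; cleared 0 line(s) (total 0); column heights now [0 6 7 7 0 0], max=7
Drop 4: Z rot0 at col 3 lands with bottom-row=6; cleared 0 line(s) (total 0); column heights now [0 6 7 8 8 7], max=8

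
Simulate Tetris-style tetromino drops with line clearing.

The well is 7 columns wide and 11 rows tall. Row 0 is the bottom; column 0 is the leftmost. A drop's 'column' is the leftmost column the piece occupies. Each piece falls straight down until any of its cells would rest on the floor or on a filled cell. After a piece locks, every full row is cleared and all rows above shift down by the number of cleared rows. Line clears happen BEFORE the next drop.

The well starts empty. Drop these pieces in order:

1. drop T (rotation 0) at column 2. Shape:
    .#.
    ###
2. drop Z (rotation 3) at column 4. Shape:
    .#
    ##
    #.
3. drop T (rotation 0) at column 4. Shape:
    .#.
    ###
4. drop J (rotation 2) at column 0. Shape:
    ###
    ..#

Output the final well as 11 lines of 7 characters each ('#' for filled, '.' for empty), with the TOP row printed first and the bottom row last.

Answer: .......
.......
.......
.......
.......
.....#.
....###
.....#.
###.##.
..###..
..###..

Derivation:
Drop 1: T rot0 at col 2 lands with bottom-row=0; cleared 0 line(s) (total 0); column heights now [0 0 1 2 1 0 0], max=2
Drop 2: Z rot3 at col 4 lands with bottom-row=1; cleared 0 line(s) (total 0); column heights now [0 0 1 2 3 4 0], max=4
Drop 3: T rot0 at col 4 lands with bottom-row=4; cleared 0 line(s) (total 0); column heights now [0 0 1 2 5 6 5], max=6
Drop 4: J rot2 at col 0 lands with bottom-row=1; cleared 0 line(s) (total 0); column heights now [3 3 3 2 5 6 5], max=6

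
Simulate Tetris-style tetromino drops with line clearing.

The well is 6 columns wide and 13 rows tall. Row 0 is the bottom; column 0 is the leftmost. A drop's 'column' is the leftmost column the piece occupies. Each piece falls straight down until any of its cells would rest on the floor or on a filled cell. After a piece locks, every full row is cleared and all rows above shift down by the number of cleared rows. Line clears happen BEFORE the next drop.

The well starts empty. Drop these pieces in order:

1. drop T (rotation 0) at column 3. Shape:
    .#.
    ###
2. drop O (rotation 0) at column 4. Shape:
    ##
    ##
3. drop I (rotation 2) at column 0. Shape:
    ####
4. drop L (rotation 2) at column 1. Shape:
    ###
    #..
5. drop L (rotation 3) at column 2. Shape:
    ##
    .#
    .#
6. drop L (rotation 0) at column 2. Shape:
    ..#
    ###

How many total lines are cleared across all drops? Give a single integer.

Drop 1: T rot0 at col 3 lands with bottom-row=0; cleared 0 line(s) (total 0); column heights now [0 0 0 1 2 1], max=2
Drop 2: O rot0 at col 4 lands with bottom-row=2; cleared 0 line(s) (total 0); column heights now [0 0 0 1 4 4], max=4
Drop 3: I rot2 at col 0 lands with bottom-row=1; cleared 0 line(s) (total 0); column heights now [2 2 2 2 4 4], max=4
Drop 4: L rot2 at col 1 lands with bottom-row=2; cleared 0 line(s) (total 0); column heights now [2 4 4 4 4 4], max=4
Drop 5: L rot3 at col 2 lands with bottom-row=4; cleared 0 line(s) (total 0); column heights now [2 4 7 7 4 4], max=7
Drop 6: L rot0 at col 2 lands with bottom-row=7; cleared 0 line(s) (total 0); column heights now [2 4 8 8 9 4], max=9

Answer: 0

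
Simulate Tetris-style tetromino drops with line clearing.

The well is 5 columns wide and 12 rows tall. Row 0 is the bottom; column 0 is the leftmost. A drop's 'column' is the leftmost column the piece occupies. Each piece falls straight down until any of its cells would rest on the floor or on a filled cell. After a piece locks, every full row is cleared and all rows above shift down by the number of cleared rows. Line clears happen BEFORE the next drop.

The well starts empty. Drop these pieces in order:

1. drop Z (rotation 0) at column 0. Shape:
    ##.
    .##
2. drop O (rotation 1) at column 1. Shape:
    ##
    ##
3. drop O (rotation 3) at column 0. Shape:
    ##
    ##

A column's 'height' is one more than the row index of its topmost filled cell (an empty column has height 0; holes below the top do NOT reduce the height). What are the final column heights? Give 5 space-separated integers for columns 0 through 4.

Answer: 6 6 4 0 0

Derivation:
Drop 1: Z rot0 at col 0 lands with bottom-row=0; cleared 0 line(s) (total 0); column heights now [2 2 1 0 0], max=2
Drop 2: O rot1 at col 1 lands with bottom-row=2; cleared 0 line(s) (total 0); column heights now [2 4 4 0 0], max=4
Drop 3: O rot3 at col 0 lands with bottom-row=4; cleared 0 line(s) (total 0); column heights now [6 6 4 0 0], max=6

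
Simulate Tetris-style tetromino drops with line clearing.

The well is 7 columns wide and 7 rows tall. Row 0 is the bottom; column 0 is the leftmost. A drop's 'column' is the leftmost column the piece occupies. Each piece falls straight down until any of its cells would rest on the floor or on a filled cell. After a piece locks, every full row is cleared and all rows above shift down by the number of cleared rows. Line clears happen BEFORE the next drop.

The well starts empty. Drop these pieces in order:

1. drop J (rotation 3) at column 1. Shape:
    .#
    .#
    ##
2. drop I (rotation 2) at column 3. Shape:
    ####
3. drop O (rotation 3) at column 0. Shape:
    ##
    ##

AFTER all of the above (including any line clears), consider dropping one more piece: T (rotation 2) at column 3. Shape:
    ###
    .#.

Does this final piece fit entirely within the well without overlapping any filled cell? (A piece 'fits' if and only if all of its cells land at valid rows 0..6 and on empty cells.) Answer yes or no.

Drop 1: J rot3 at col 1 lands with bottom-row=0; cleared 0 line(s) (total 0); column heights now [0 1 3 0 0 0 0], max=3
Drop 2: I rot2 at col 3 lands with bottom-row=0; cleared 0 line(s) (total 0); column heights now [0 1 3 1 1 1 1], max=3
Drop 3: O rot3 at col 0 lands with bottom-row=1; cleared 0 line(s) (total 0); column heights now [3 3 3 1 1 1 1], max=3
Test piece T rot2 at col 3 (width 3): heights before test = [3 3 3 1 1 1 1]; fits = True

Answer: yes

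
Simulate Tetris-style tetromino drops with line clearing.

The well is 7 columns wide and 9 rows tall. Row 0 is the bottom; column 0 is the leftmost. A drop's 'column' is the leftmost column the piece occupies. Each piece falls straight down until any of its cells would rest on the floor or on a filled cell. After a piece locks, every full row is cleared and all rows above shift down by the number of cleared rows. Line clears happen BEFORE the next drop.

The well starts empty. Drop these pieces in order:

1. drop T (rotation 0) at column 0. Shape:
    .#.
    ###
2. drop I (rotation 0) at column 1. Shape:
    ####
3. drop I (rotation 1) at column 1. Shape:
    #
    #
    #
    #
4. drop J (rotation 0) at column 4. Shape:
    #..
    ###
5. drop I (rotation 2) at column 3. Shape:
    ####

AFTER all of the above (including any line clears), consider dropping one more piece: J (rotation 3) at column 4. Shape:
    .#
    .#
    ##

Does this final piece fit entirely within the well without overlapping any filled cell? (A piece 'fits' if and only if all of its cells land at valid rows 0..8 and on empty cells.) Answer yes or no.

Answer: yes

Derivation:
Drop 1: T rot0 at col 0 lands with bottom-row=0; cleared 0 line(s) (total 0); column heights now [1 2 1 0 0 0 0], max=2
Drop 2: I rot0 at col 1 lands with bottom-row=2; cleared 0 line(s) (total 0); column heights now [1 3 3 3 3 0 0], max=3
Drop 3: I rot1 at col 1 lands with bottom-row=3; cleared 0 line(s) (total 0); column heights now [1 7 3 3 3 0 0], max=7
Drop 4: J rot0 at col 4 lands with bottom-row=3; cleared 0 line(s) (total 0); column heights now [1 7 3 3 5 4 4], max=7
Drop 5: I rot2 at col 3 lands with bottom-row=5; cleared 0 line(s) (total 0); column heights now [1 7 3 6 6 6 6], max=7
Test piece J rot3 at col 4 (width 2): heights before test = [1 7 3 6 6 6 6]; fits = True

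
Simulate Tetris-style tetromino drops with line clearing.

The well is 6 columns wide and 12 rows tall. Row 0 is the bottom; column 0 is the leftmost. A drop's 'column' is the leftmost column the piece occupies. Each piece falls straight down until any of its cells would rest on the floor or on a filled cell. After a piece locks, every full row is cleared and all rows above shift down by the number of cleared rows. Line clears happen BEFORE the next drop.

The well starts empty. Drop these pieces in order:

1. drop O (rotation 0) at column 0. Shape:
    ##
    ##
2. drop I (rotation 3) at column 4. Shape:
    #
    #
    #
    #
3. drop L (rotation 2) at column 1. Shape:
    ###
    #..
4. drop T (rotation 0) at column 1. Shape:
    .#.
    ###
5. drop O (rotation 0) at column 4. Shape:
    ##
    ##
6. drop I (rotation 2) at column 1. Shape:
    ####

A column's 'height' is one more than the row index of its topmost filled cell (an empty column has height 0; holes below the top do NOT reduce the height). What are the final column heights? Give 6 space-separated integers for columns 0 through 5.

Drop 1: O rot0 at col 0 lands with bottom-row=0; cleared 0 line(s) (total 0); column heights now [2 2 0 0 0 0], max=2
Drop 2: I rot3 at col 4 lands with bottom-row=0; cleared 0 line(s) (total 0); column heights now [2 2 0 0 4 0], max=4
Drop 3: L rot2 at col 1 lands with bottom-row=2; cleared 0 line(s) (total 0); column heights now [2 4 4 4 4 0], max=4
Drop 4: T rot0 at col 1 lands with bottom-row=4; cleared 0 line(s) (total 0); column heights now [2 5 6 5 4 0], max=6
Drop 5: O rot0 at col 4 lands with bottom-row=4; cleared 0 line(s) (total 0); column heights now [2 5 6 5 6 6], max=6
Drop 6: I rot2 at col 1 lands with bottom-row=6; cleared 0 line(s) (total 0); column heights now [2 7 7 7 7 6], max=7

Answer: 2 7 7 7 7 6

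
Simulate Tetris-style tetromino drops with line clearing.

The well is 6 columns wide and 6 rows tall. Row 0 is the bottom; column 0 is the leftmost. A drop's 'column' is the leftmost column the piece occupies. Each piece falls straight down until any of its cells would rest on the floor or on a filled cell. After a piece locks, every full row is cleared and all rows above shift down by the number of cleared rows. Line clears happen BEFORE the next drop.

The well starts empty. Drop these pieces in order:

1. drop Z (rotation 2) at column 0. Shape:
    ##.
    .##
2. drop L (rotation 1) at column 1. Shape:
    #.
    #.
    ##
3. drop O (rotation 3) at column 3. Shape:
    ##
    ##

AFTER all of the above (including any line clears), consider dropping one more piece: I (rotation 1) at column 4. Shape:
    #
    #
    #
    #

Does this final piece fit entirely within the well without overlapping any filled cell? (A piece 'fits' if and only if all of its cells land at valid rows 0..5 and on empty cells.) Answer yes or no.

Answer: yes

Derivation:
Drop 1: Z rot2 at col 0 lands with bottom-row=0; cleared 0 line(s) (total 0); column heights now [2 2 1 0 0 0], max=2
Drop 2: L rot1 at col 1 lands with bottom-row=2; cleared 0 line(s) (total 0); column heights now [2 5 3 0 0 0], max=5
Drop 3: O rot3 at col 3 lands with bottom-row=0; cleared 0 line(s) (total 0); column heights now [2 5 3 2 2 0], max=5
Test piece I rot1 at col 4 (width 1): heights before test = [2 5 3 2 2 0]; fits = True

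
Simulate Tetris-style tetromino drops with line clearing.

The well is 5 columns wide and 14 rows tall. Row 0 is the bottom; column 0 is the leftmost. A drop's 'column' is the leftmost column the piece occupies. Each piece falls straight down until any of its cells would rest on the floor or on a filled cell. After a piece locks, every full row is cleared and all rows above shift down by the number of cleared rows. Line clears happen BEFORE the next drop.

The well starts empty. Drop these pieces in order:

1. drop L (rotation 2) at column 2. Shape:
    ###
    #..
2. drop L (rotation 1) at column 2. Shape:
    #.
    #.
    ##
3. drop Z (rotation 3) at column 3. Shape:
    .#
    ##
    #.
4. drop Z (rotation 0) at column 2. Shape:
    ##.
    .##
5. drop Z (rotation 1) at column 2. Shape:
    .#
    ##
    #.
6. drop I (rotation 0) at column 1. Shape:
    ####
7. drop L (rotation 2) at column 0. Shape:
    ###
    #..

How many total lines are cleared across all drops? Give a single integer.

Drop 1: L rot2 at col 2 lands with bottom-row=0; cleared 0 line(s) (total 0); column heights now [0 0 2 2 2], max=2
Drop 2: L rot1 at col 2 lands with bottom-row=2; cleared 0 line(s) (total 0); column heights now [0 0 5 3 2], max=5
Drop 3: Z rot3 at col 3 lands with bottom-row=3; cleared 0 line(s) (total 0); column heights now [0 0 5 5 6], max=6
Drop 4: Z rot0 at col 2 lands with bottom-row=6; cleared 0 line(s) (total 0); column heights now [0 0 8 8 7], max=8
Drop 5: Z rot1 at col 2 lands with bottom-row=8; cleared 0 line(s) (total 0); column heights now [0 0 10 11 7], max=11
Drop 6: I rot0 at col 1 lands with bottom-row=11; cleared 0 line(s) (total 0); column heights now [0 12 12 12 12], max=12
Drop 7: L rot2 at col 0 lands with bottom-row=11; cleared 1 line(s) (total 1); column heights now [12 12 12 11 7], max=12

Answer: 1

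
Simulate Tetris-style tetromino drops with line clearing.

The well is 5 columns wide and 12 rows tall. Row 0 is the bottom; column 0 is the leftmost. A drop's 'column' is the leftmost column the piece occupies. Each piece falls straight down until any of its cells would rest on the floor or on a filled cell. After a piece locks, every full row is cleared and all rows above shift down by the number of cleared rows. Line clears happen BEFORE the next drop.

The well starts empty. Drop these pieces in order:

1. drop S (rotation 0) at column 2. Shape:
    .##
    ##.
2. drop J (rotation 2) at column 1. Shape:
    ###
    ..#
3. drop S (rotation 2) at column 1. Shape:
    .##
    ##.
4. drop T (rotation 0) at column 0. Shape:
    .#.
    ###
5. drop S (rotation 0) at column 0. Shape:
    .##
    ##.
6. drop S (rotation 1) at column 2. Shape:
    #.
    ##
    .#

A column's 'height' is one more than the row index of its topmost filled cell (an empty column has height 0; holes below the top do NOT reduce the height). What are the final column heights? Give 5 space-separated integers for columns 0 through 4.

Answer: 9 10 12 11 2

Derivation:
Drop 1: S rot0 at col 2 lands with bottom-row=0; cleared 0 line(s) (total 0); column heights now [0 0 1 2 2], max=2
Drop 2: J rot2 at col 1 lands with bottom-row=2; cleared 0 line(s) (total 0); column heights now [0 4 4 4 2], max=4
Drop 3: S rot2 at col 1 lands with bottom-row=4; cleared 0 line(s) (total 0); column heights now [0 5 6 6 2], max=6
Drop 4: T rot0 at col 0 lands with bottom-row=6; cleared 0 line(s) (total 0); column heights now [7 8 7 6 2], max=8
Drop 5: S rot0 at col 0 lands with bottom-row=8; cleared 0 line(s) (total 0); column heights now [9 10 10 6 2], max=10
Drop 6: S rot1 at col 2 lands with bottom-row=9; cleared 0 line(s) (total 0); column heights now [9 10 12 11 2], max=12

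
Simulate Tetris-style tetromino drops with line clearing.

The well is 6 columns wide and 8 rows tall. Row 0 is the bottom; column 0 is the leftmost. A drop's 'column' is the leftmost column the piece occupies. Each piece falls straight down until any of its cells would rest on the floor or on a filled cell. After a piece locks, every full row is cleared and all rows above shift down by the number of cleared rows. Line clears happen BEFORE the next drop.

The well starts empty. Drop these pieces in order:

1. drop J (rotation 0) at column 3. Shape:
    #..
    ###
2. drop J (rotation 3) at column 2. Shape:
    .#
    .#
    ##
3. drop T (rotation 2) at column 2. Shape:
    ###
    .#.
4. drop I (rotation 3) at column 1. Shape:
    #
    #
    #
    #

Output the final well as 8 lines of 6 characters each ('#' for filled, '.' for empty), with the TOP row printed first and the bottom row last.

Answer: ......
..###.
...#..
...#..
.#.#..
.###..
.#.#..
.#.###

Derivation:
Drop 1: J rot0 at col 3 lands with bottom-row=0; cleared 0 line(s) (total 0); column heights now [0 0 0 2 1 1], max=2
Drop 2: J rot3 at col 2 lands with bottom-row=2; cleared 0 line(s) (total 0); column heights now [0 0 3 5 1 1], max=5
Drop 3: T rot2 at col 2 lands with bottom-row=5; cleared 0 line(s) (total 0); column heights now [0 0 7 7 7 1], max=7
Drop 4: I rot3 at col 1 lands with bottom-row=0; cleared 0 line(s) (total 0); column heights now [0 4 7 7 7 1], max=7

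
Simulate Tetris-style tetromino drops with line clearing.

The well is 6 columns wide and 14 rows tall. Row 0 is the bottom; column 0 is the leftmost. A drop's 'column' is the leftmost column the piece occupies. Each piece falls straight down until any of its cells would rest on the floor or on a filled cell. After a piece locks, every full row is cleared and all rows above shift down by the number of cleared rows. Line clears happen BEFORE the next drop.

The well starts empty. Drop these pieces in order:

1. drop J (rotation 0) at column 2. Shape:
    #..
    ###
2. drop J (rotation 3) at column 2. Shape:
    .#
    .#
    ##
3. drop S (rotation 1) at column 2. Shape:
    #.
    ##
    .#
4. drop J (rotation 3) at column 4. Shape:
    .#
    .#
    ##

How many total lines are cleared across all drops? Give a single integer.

Drop 1: J rot0 at col 2 lands with bottom-row=0; cleared 0 line(s) (total 0); column heights now [0 0 2 1 1 0], max=2
Drop 2: J rot3 at col 2 lands with bottom-row=2; cleared 0 line(s) (total 0); column heights now [0 0 3 5 1 0], max=5
Drop 3: S rot1 at col 2 lands with bottom-row=5; cleared 0 line(s) (total 0); column heights now [0 0 8 7 1 0], max=8
Drop 4: J rot3 at col 4 lands with bottom-row=1; cleared 0 line(s) (total 0); column heights now [0 0 8 7 2 4], max=8

Answer: 0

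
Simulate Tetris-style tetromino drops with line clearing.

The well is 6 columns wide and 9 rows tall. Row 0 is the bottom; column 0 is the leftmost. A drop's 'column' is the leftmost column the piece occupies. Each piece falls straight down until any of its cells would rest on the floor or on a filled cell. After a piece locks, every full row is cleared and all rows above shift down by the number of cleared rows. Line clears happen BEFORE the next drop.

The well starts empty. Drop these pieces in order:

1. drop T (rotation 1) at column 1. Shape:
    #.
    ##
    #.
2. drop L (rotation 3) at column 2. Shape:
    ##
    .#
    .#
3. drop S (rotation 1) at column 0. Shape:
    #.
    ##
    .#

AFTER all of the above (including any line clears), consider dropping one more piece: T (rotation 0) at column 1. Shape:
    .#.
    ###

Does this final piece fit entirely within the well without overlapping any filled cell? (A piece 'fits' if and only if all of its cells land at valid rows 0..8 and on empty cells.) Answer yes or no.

Answer: yes

Derivation:
Drop 1: T rot1 at col 1 lands with bottom-row=0; cleared 0 line(s) (total 0); column heights now [0 3 2 0 0 0], max=3
Drop 2: L rot3 at col 2 lands with bottom-row=0; cleared 0 line(s) (total 0); column heights now [0 3 3 3 0 0], max=3
Drop 3: S rot1 at col 0 lands with bottom-row=3; cleared 0 line(s) (total 0); column heights now [6 5 3 3 0 0], max=6
Test piece T rot0 at col 1 (width 3): heights before test = [6 5 3 3 0 0]; fits = True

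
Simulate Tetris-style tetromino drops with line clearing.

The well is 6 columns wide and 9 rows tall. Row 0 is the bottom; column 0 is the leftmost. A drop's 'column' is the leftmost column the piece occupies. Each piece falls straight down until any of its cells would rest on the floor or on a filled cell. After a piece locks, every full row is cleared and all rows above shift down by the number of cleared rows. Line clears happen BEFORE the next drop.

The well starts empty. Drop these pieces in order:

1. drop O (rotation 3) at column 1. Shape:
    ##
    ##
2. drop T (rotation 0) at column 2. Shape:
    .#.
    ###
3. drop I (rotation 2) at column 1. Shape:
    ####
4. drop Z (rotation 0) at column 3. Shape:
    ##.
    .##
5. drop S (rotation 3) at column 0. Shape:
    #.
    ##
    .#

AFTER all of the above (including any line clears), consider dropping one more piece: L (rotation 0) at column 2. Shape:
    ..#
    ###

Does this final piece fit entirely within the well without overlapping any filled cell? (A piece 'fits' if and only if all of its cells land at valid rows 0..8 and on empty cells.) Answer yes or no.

Answer: yes

Derivation:
Drop 1: O rot3 at col 1 lands with bottom-row=0; cleared 0 line(s) (total 0); column heights now [0 2 2 0 0 0], max=2
Drop 2: T rot0 at col 2 lands with bottom-row=2; cleared 0 line(s) (total 0); column heights now [0 2 3 4 3 0], max=4
Drop 3: I rot2 at col 1 lands with bottom-row=4; cleared 0 line(s) (total 0); column heights now [0 5 5 5 5 0], max=5
Drop 4: Z rot0 at col 3 lands with bottom-row=5; cleared 0 line(s) (total 0); column heights now [0 5 5 7 7 6], max=7
Drop 5: S rot3 at col 0 lands with bottom-row=5; cleared 0 line(s) (total 0); column heights now [8 7 5 7 7 6], max=8
Test piece L rot0 at col 2 (width 3): heights before test = [8 7 5 7 7 6]; fits = True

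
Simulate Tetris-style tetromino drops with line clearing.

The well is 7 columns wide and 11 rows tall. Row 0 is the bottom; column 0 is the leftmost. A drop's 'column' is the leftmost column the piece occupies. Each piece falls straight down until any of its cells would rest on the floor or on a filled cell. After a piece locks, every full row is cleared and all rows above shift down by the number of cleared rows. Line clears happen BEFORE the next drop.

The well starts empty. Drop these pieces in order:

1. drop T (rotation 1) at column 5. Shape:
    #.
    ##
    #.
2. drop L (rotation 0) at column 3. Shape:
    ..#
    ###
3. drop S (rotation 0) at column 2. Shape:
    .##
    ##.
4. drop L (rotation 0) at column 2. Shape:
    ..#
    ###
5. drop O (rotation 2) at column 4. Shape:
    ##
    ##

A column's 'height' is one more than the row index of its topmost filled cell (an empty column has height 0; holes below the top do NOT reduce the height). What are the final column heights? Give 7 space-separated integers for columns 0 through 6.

Drop 1: T rot1 at col 5 lands with bottom-row=0; cleared 0 line(s) (total 0); column heights now [0 0 0 0 0 3 2], max=3
Drop 2: L rot0 at col 3 lands with bottom-row=3; cleared 0 line(s) (total 0); column heights now [0 0 0 4 4 5 2], max=5
Drop 3: S rot0 at col 2 lands with bottom-row=4; cleared 0 line(s) (total 0); column heights now [0 0 5 6 6 5 2], max=6
Drop 4: L rot0 at col 2 lands with bottom-row=6; cleared 0 line(s) (total 0); column heights now [0 0 7 7 8 5 2], max=8
Drop 5: O rot2 at col 4 lands with bottom-row=8; cleared 0 line(s) (total 0); column heights now [0 0 7 7 10 10 2], max=10

Answer: 0 0 7 7 10 10 2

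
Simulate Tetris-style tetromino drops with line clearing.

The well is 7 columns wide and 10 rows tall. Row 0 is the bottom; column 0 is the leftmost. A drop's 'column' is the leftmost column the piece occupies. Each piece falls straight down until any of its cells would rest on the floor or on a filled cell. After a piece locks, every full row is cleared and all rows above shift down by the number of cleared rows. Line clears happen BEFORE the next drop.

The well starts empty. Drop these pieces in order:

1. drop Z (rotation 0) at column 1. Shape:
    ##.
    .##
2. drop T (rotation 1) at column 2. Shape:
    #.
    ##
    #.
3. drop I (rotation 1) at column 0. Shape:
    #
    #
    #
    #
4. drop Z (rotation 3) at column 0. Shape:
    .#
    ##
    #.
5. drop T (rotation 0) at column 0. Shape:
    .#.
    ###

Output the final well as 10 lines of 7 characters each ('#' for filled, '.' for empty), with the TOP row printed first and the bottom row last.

Drop 1: Z rot0 at col 1 lands with bottom-row=0; cleared 0 line(s) (total 0); column heights now [0 2 2 1 0 0 0], max=2
Drop 2: T rot1 at col 2 lands with bottom-row=2; cleared 0 line(s) (total 0); column heights now [0 2 5 4 0 0 0], max=5
Drop 3: I rot1 at col 0 lands with bottom-row=0; cleared 0 line(s) (total 0); column heights now [4 2 5 4 0 0 0], max=5
Drop 4: Z rot3 at col 0 lands with bottom-row=4; cleared 0 line(s) (total 0); column heights now [6 7 5 4 0 0 0], max=7
Drop 5: T rot0 at col 0 lands with bottom-row=7; cleared 0 line(s) (total 0); column heights now [8 9 8 4 0 0 0], max=9

Answer: .......
.#.....
###....
.#.....
##.....
#.#....
#.##...
#.#....
###....
#.##...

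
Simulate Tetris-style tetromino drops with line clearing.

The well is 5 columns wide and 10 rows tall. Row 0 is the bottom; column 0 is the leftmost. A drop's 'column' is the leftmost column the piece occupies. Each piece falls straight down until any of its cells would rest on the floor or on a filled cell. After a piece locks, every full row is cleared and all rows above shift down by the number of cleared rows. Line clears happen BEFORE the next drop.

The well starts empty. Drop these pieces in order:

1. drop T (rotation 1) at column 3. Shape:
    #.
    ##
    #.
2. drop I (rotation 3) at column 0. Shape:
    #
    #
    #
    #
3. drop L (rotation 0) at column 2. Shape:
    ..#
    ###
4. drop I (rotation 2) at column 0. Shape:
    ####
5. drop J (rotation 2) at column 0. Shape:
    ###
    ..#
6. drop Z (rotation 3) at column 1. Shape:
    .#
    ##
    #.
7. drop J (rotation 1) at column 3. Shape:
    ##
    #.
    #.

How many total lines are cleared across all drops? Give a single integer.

Answer: 1

Derivation:
Drop 1: T rot1 at col 3 lands with bottom-row=0; cleared 0 line(s) (total 0); column heights now [0 0 0 3 2], max=3
Drop 2: I rot3 at col 0 lands with bottom-row=0; cleared 0 line(s) (total 0); column heights now [4 0 0 3 2], max=4
Drop 3: L rot0 at col 2 lands with bottom-row=3; cleared 0 line(s) (total 0); column heights now [4 0 4 4 5], max=5
Drop 4: I rot2 at col 0 lands with bottom-row=4; cleared 1 line(s) (total 1); column heights now [4 0 4 4 4], max=4
Drop 5: J rot2 at col 0 lands with bottom-row=4; cleared 0 line(s) (total 1); column heights now [6 6 6 4 4], max=6
Drop 6: Z rot3 at col 1 lands with bottom-row=6; cleared 0 line(s) (total 1); column heights now [6 8 9 4 4], max=9
Drop 7: J rot1 at col 3 lands with bottom-row=4; cleared 0 line(s) (total 1); column heights now [6 8 9 7 7], max=9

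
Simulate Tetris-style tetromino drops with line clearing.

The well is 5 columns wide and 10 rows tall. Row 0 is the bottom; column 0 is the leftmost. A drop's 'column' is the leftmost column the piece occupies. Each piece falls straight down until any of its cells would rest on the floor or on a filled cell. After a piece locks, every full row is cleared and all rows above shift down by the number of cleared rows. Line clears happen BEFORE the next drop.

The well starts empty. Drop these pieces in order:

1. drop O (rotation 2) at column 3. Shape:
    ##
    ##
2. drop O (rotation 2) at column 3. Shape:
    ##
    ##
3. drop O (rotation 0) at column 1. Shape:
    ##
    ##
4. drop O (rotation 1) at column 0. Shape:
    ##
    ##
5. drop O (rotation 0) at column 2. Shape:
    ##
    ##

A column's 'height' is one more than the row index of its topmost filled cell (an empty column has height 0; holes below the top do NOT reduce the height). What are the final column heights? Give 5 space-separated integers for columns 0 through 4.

Answer: 4 4 6 6 4

Derivation:
Drop 1: O rot2 at col 3 lands with bottom-row=0; cleared 0 line(s) (total 0); column heights now [0 0 0 2 2], max=2
Drop 2: O rot2 at col 3 lands with bottom-row=2; cleared 0 line(s) (total 0); column heights now [0 0 0 4 4], max=4
Drop 3: O rot0 at col 1 lands with bottom-row=0; cleared 0 line(s) (total 0); column heights now [0 2 2 4 4], max=4
Drop 4: O rot1 at col 0 lands with bottom-row=2; cleared 0 line(s) (total 0); column heights now [4 4 2 4 4], max=4
Drop 5: O rot0 at col 2 lands with bottom-row=4; cleared 0 line(s) (total 0); column heights now [4 4 6 6 4], max=6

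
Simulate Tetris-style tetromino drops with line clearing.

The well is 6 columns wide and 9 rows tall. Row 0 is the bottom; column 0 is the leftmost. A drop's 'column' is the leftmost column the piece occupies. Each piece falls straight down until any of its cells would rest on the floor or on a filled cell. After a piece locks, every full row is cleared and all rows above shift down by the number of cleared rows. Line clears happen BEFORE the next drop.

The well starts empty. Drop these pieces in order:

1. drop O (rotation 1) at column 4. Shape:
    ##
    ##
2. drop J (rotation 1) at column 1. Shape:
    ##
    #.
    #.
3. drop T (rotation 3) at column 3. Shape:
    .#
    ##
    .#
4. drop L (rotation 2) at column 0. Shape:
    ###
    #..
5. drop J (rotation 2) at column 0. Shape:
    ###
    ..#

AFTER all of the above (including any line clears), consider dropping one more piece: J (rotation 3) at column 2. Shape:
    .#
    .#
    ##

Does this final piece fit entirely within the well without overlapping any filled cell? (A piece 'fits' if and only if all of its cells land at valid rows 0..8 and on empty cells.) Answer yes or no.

Drop 1: O rot1 at col 4 lands with bottom-row=0; cleared 0 line(s) (total 0); column heights now [0 0 0 0 2 2], max=2
Drop 2: J rot1 at col 1 lands with bottom-row=0; cleared 0 line(s) (total 0); column heights now [0 3 3 0 2 2], max=3
Drop 3: T rot3 at col 3 lands with bottom-row=2; cleared 0 line(s) (total 0); column heights now [0 3 3 4 5 2], max=5
Drop 4: L rot2 at col 0 lands with bottom-row=2; cleared 0 line(s) (total 0); column heights now [4 4 4 4 5 2], max=5
Drop 5: J rot2 at col 0 lands with bottom-row=4; cleared 0 line(s) (total 0); column heights now [6 6 6 4 5 2], max=6
Test piece J rot3 at col 2 (width 2): heights before test = [6 6 6 4 5 2]; fits = True

Answer: yes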